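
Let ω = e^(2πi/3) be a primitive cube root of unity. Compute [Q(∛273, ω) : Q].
[Q(∛273, ω) : Q] = 6

[Q(∛273):Q] = 3 (min poly x^3 - 273, irreducible since 273 is not a perfect cube). [Q(ω):Q] = 2 (min poly x^2 + x + 1). Since Q(∛273) ⊂ R and ω ∉ R, we have ω ∉ Q(∛273), so x^2 + x + 1 remains irreducible over Q(∛273) and [Q(∛273, ω) : Q(∛273)] = 2. By the tower law, [Q(∛273, ω) : Q] = 3 · 2 = 6. (In fact Q(∛273, ω) is the splitting field of x^3 - 273 over Q.)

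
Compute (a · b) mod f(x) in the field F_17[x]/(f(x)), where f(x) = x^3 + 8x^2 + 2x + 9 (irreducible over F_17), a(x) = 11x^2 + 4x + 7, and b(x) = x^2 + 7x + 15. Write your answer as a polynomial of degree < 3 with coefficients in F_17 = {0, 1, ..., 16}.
a · b ≡ 13x^2 + 7x + 15 (mod f(x))

Multiply in F_17[x]: a(x)·b(x) = (11x^2 + 4x + 7)·(x^2 + 7x + 15) = 11x^4 + 13x^3 + 13x^2 + 7x + 3. This has degree ≥ 3, so divide by f(x) over F_17: 11x^4 + 13x^3 + 13x^2 + 7x + 3 = (11x + 10)·(x^3 + 8x^2 + 2x + 9) + (13x^2 + 7x + 15). Hence a·b ≡ 13x^2 + 7x + 15 (mod f). (F_17[x]/(f) is a field with 17^3 = 4913 elements since f is irreducible of degree 3.)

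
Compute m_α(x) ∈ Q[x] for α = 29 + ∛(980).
m_α(x) = x^3 - 87x^2 + 2523x - 25369

Set β = α - 29 = ∛(980), so β^3 = 980. Then (α - 29)^3 - 980 = 0, i.e. α is a root of g(x) = (x - 29)^3 - 980 = x^3 - 87x^2 + 2523x - 25369. Since g(x) = h(x - 29) where h(x) = x^3 - 980, and h is irreducible over Q (because 980 is not a perfect cube, so h has no rational root, and a monic cubic with no rational root is irreducible), g is also irreducible (irreducibility is preserved under the substitution x → x - 29). Hence m_α(x) = x^3 - 87x^2 + 2523x - 25369.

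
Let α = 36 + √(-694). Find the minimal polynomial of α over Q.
m_α(x) = x^2 - 72x + 1990

From α - 36 = √(-694), squaring gives (α - 36)^2 = -694, i.e. α^2 - 72α + 1296 = -694, so α^2 - 72α + 1990 = 0. The discriminant of x^2 - 72x + 1990 is (-72)^2 - 4·(1990) = 5184 - 7960 = -2776, and 4·(-694) is not a perfect square in Q since -694 is squarefree and ≠ 1. Hence x^2 - 72x + 1990 is irreducible over Q and is the minimal polynomial of α.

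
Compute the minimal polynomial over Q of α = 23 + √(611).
m_α(x) = x^2 - 46x - 82

From α - 23 = √(611), squaring gives (α - 23)^2 = 611, i.e. α^2 - 46α + 529 = 611, so α^2 - 46α - 82 = 0. The discriminant of x^2 - 46x - 82 is (-46)^2 - 4·(-82) = 2116 + 328 = 2444, and 4·(611) is not a perfect square in Q since 611 is squarefree and ≠ 1. Hence x^2 - 46x - 82 is irreducible over Q and is the minimal polynomial of α.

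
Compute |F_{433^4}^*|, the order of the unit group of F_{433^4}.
|F_{433^4}^*| = 35152125120

F_{433^4} has 433^4 = 35152125121 elements; its multiplicative group consists of all nonzero elements, so |F_{433^4}^*| = 35152125121 - 1 = 35152125120. (It is cyclic since any finite subgroup of the multiplicative group of a field is cyclic.)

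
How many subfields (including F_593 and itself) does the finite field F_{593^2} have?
F_{593^2} has 2 subfields

The subfields of F_{p^n} are exactly the fields F_{p^d} for d | n (each is the fixed field of the unique index-d subgroup of Gal(F_{p^n}/F_p) ≅ Z/nZ). The divisors of n = 2 are {1, 2}, giving 2 subfields: F_{593^1}, F_{593^2}.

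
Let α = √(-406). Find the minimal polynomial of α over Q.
m_α(x) = x^2 + 406

α satisfies α^2 + 406 = 0, so x^2 + 406 annihilates α. Since d = -406 is squarefree and ≠ 1, it is not a perfect square in Q, so x^2 + 406 has no rational root and is therefore irreducible over Q (a degree-2 polynomial over a field is irreducible iff it has no root). Hence m_α(x) = x^2 + 406.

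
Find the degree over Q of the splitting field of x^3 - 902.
[K : Q] = 6

The roots of x^3 - 902 are ∛902, ω∛902, ω^2∛902 where ω = e^(2πi/3) is a primitive cube root of unity, so K = Q(∛902, ω). Now [Q(∛902):Q] = 3 (since 902 is not a perfect cube, x^3 - 902 is irreducible) and [Q(ω):Q] = 2. Both 2 and 3 divide [K:Q], and [K:Q] ≤ 3·2 = 6, so [K:Q] = 6. (Equivalently: Q(∛902) ⊂ R but ω ∉ R, so [K : Q(∛902)] = 2.)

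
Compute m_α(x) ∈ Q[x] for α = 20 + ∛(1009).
m_α(x) = x^3 - 60x^2 + 1200x - 9009

Set β = α - 20 = ∛(1009), so β^3 = 1009. Then (α - 20)^3 - 1009 = 0, i.e. α is a root of g(x) = (x - 20)^3 - 1009 = x^3 - 60x^2 + 1200x - 9009. Since g(x) = h(x - 20) where h(x) = x^3 - 1009, and h is irreducible over Q (because 1009 is not a perfect cube, so h has no rational root, and a monic cubic with no rational root is irreducible), g is also irreducible (irreducibility is preserved under the substitution x → x - 20). Hence m_α(x) = x^3 - 60x^2 + 1200x - 9009.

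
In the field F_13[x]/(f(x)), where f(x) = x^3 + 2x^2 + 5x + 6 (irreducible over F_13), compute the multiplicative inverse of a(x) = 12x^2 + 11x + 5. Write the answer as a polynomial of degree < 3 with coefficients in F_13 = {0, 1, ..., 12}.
a(x)^(-1) ≡ 3x^2 + 12x + 4 (mod f(x))

Since f is irreducible over F_13, F_13[x]/(f) is a field and a(x) ≠ 0 has an inverse. Apply the extended Euclidean algorithm to f(x) and a(x) in F_13[x]: f(x) = (12x)·a(x) + (10x + 6);  a(x) = (9x + 10)·(10x + 6) + (10). The last nonzero remainder is the constant 10 = gcd(f, a) in F_13. Back-substituting through the division chain expresses 10 = s(x)·a(x) + t(x)·f(x) with s(x) ≡ 4x^2 + 3x + 1 (mod f), so (4x^2 + 3x + 1)·a(x) ≡ 10 (mod f). Multiplying by 10^(-1) ≡ 4 in F_13 gives a(x)^(-1) ≡ 4·(4x^2 + 3x + 1) ≡ 3x^2 + 12x + 4 (mod f). Check: (12x^2 + 11x + 5)·(3x^2 + 12x + 4) = 10x^4 + 8x^3 + 7 ≡ 1 (mod x^3 + 2x^2 + 5x + 6).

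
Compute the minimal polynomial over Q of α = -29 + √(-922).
m_α(x) = x^2 + 58x + 1763

From α + 29 = √(-922), squaring gives (α + 29)^2 = -922, i.e. α^2 + 58α + 841 = -922, so α^2 + 58α + 1763 = 0. The discriminant of x^2 + 58x + 1763 is (58)^2 - 4·(1763) = 3364 - 7052 = -3688, and 4·(-922) is not a perfect square in Q since -922 is squarefree and ≠ 1. Hence x^2 + 58x + 1763 is irreducible over Q and is the minimal polynomial of α.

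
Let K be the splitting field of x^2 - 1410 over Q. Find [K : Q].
[K : Q] = 2

f(x) = x^2 - 1410 factors as (x - √1410)(x + √1410). The splitting field is K = Q(√1410). Since 1410 is squarefree and > 1, it is not a perfect square, so x^2 - 1410 is irreducible over Q and [Q(√1410) : Q] = 2. Hence [K : Q] = 2.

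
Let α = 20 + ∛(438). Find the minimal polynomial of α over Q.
m_α(x) = x^3 - 60x^2 + 1200x - 8438

Set β = α - 20 = ∛(438), so β^3 = 438. Then (α - 20)^3 - 438 = 0, i.e. α is a root of g(x) = (x - 20)^3 - 438 = x^3 - 60x^2 + 1200x - 8438. Since g(x) = h(x - 20) where h(x) = x^3 - 438, and h is irreducible over Q (because 438 is not a perfect cube, so h has no rational root, and a monic cubic with no rational root is irreducible), g is also irreducible (irreducibility is preserved under the substitution x → x - 20). Hence m_α(x) = x^3 - 60x^2 + 1200x - 8438.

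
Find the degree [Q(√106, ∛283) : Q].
[Q(√106, ∛283) : Q] = 6

Let L = Q(√106, ∛283). Since Q(√106) ⊂ L and [Q(√106):Q] = 2, the tower law gives 2 | [L:Q]. Likewise Q(∛283) ⊂ L with [Q(∛283):Q] = 3 (because 283 is not a perfect cube), so 3 | [L:Q]. As gcd(2,3) = 1, [L:Q] is divisible by 6. Conversely L is generated over Q by √106 and ∛283, so [L:Q] ≤ 2·3 = 6. Therefore [Q(√106, ∛283) : Q] = 6.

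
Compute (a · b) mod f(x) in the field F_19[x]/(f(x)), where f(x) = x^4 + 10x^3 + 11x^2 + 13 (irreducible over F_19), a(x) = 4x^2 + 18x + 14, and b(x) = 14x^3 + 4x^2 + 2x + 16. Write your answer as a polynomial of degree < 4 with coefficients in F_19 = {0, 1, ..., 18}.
a · b ≡ 15x^3 + 5x^2 + 6x + 11 (mod f(x))

Multiply in F_19[x]: a(x)·b(x) = (4x^2 + 18x + 14)·(14x^3 + 4x^2 + 2x + 16) = 18x^5 + 2x^4 + 10x^3 + 4x^2 + 12x + 15. This has degree ≥ 4, so divide by f(x) over F_19: 18x^5 + 2x^4 + 10x^3 + 4x^2 + 12x + 15 = (18x + 12)·(x^4 + 10x^3 + 11x^2 + 13) + (15x^3 + 5x^2 + 6x + 11). Hence a·b ≡ 15x^3 + 5x^2 + 6x + 11 (mod f). (F_19[x]/(f) is a field with 19^4 = 130321 elements since f is irreducible of degree 4.)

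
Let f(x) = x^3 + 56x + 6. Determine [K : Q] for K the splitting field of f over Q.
[K : Q] = 6

By the rational root test, any rational root of the monic integer polynomial f(x) = x^3 + 56x + 6 must be an integer dividing the constant term 6, i.e. one of ±{1, 2, 3, 6}. Evaluating: f(1) = 63, f(-1) = -51, f(2) = 126, f(-2) = -114, f(3) = 201, f(-3) = -189, f(6) = 558, f(-6) = -546; none is 0, so f has no rational root and is therefore irreducible over Q (a cubic with no linear factor over a field is irreducible). For an irreducible cubic, the Galois group is A_3 or S_3 according as the discriminant disc(f) = -4a^3 - 27b^2 = -4·(56)^3 - 27·(6)^2 = -703436 is or is not a square in Q. Here disc(f) = -703436 is not a perfect square in Q, so the Galois group of f over Q is not contained in A_3 and must be all of S_3. The splitting field has degree |S_3| = 6 over Q, so [K : Q] = 6.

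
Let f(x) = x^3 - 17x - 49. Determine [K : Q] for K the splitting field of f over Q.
[K : Q] = 6

By the rational root test, any rational root of the monic integer polynomial f(x) = x^3 - 17x - 49 must be an integer dividing the constant term -49, i.e. one of ±{1, 7, 49}. Evaluating: f(1) = -65, f(-1) = -33, f(7) = 175, f(-7) = -273, f(49) = 116767, f(-49) = -116865; none is 0, so f has no rational root and is therefore irreducible over Q (a cubic with no linear factor over a field is irreducible). For an irreducible cubic, the Galois group is A_3 or S_3 according as the discriminant disc(f) = -4a^3 - 27b^2 = -4·(-17)^3 - 27·(-49)^2 = -45175 is or is not a square in Q. Here disc(f) = -45175 is not a perfect square in Q, so the Galois group of f over Q is not contained in A_3 and must be all of S_3. The splitting field has degree |S_3| = 6 over Q, so [K : Q] = 6.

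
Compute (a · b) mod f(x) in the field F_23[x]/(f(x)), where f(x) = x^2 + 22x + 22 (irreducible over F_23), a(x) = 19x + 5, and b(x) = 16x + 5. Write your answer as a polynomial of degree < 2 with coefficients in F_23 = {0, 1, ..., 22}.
a · b ≡ 19x + 7 (mod f(x))

Multiply in F_23[x]: a(x)·b(x) = (19x + 5)·(16x + 5) = 5x^2 + 14x + 2. This has degree ≥ 2, so divide by f(x) over F_23: 5x^2 + 14x + 2 = (5)·(x^2 + 22x + 22) + (19x + 7). Hence a·b ≡ 19x + 7 (mod f). (F_23[x]/(f) is a field with 23^2 = 529 elements since f is irreducible of degree 2.)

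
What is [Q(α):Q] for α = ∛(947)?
[Q(α):Q] = 3

The minimal polynomial of α is x^3 - 947, irreducible over Q since 947 is not a perfect cube (so x^3 - 947 has no rational root). Hence [Q(α):Q] = deg(m_α) = 3.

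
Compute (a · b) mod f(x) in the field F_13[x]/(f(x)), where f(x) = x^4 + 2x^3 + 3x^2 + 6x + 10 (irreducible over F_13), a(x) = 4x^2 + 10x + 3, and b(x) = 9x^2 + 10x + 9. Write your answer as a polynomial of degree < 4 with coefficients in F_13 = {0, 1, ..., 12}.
a · b ≡ 6x^3 + 3x^2 + 8x + 5 (mod f(x))

Multiply in F_13[x]: a(x)·b(x) = (4x^2 + 10x + 3)·(9x^2 + 10x + 9) = 10x^4 + 7x^2 + 3x + 1. This has degree ≥ 4, so divide by f(x) over F_13: 10x^4 + 7x^2 + 3x + 1 = (10)·(x^4 + 2x^3 + 3x^2 + 6x + 10) + (6x^3 + 3x^2 + 8x + 5). Hence a·b ≡ 6x^3 + 3x^2 + 8x + 5 (mod f). (F_13[x]/(f) is a field with 13^4 = 28561 elements since f is irreducible of degree 4.)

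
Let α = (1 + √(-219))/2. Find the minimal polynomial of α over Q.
m_α(x) = x^2 - x + 55

From 2α - 1 = √(-219), squaring gives (2α - 1)^2 = -219, i.e. 4α^2 - 4α + 1 = -219, so α^2 - α + (1 + 219)/4 = 0. Since -219 ≡ 1 (mod 4), (1 + 219)/4 = 55 ∈ Z. The polynomial x^2 - x + 55 has discriminant 1 - 4·(55) = -219, which is not a perfect square in Q (d = -219 is squarefree and ≠ 1), so x^2 - x + 55 is irreducible over Q. It is the minimal polynomial of α.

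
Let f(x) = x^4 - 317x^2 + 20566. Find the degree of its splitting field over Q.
[K : Q] = 4

Solving the quadratic in x^2: x^2 = (317 ± √(317^2 - 4·20566))/2 = (317 ± √18225)/2 = (317 ± 135)/2, giving x^2 = 91 or x^2 = 226. So f(x) = (x^2 - 91)(x^2 - 226) and the roots of f are ±√91, ±√226. Hence the splitting field is K = Q(√91, √226). Since 91 and 226 are distinct squarefree integers > 1, their product 20566 is not a perfect square, so √226 ∉ Q(√91). By the tower law [K:Q] = [Q(√91,√226):Q(√91)] · [Q(√91):Q] = 2 · 2 = 4.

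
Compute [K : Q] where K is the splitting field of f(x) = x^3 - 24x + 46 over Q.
[K : Q] = 6

By the rational root test, any rational root of the monic integer polynomial f(x) = x^3 - 24x + 46 must be an integer dividing the constant term 46, i.e. one of ±{1, 2, 23, 46}. Evaluating: f(1) = 23, f(-1) = 69, f(2) = 6, f(-2) = 86, f(23) = 11661, f(-23) = -11569, f(46) = 96278, f(-46) = -96186; none is 0, so f has no rational root and is therefore irreducible over Q (a cubic with no linear factor over a field is irreducible). For an irreducible cubic, the Galois group is A_3 or S_3 according as the discriminant disc(f) = -4a^3 - 27b^2 = -4·(-24)^3 - 27·(46)^2 = -1836 is or is not a square in Q. Here disc(f) = -1836 is not a perfect square in Q, so the Galois group of f over Q is not contained in A_3 and must be all of S_3. The splitting field has degree |S_3| = 6 over Q, so [K : Q] = 6.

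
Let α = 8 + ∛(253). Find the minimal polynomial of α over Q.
m_α(x) = x^3 - 24x^2 + 192x - 765

Set β = α - 8 = ∛(253), so β^3 = 253. Then (α - 8)^3 - 253 = 0, i.e. α is a root of g(x) = (x - 8)^3 - 253 = x^3 - 24x^2 + 192x - 765. Since g(x) = h(x - 8) where h(x) = x^3 - 253, and h is irreducible over Q (because 253 is not a perfect cube, so h has no rational root, and a monic cubic with no rational root is irreducible), g is also irreducible (irreducibility is preserved under the substitution x → x - 8). Hence m_α(x) = x^3 - 24x^2 + 192x - 765.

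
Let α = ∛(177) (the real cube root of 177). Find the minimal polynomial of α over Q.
m_α(x) = x^3 - 177

α satisfies α^3 = 177, so x^3 - 177 annihilates α. By the rational root test, a rational root p/q (in lowest terms) of x^3 - 177 would satisfy p^3 = 177 q^3, forcing q = 1 and p^3 = 177; but 177 is not a perfect cube, contradiction. A monic cubic over Q with no rational root is irreducible (any nontrivial factorization would include a linear factor). Hence x^3 - 177 is the minimal polynomial of α, and in particular [Q(α):Q] = 3.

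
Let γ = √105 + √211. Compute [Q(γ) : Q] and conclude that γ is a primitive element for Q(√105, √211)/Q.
[Q(γ) : Q] = 4 (equivalently, Q(γ) = Q(√105, √211))

Obviously Q(γ) ⊆ Q(√105, √211), and [Q(√105, √211):Q] = 4 (since 105, 211 are distinct squarefree integers > 1 with 22155 not a perfect square). To show equality we compute the minimal polynomial of γ. From γ = √105 + √211: γ^2 = 105 + 2√(22155) + 211 = 316 + 2√(22155), so γ^2 - 316 = 2√(22155); squaring, (γ^2 - 316)^2 = 4·22155, i.e. γ^4 - 632γ^2 + 99856 - 88620 = 0, i.e. γ^4 - 632γ^2 + 11236 = 0. So γ is a root of x^4 - 632x^2 + 11236. This polynomial is irreducible over Q: it has no rational root (each ±√105 ± √211 is irrational), and any factorization into two quadratics over Q would force √(22155) ∈ Q (pairing opposite roots) or √105, √211 ∈ Q (other pairings), all impossible. Hence [Q(γ):Q] = 4 = [Q(√105, √211):Q], so Q(γ) = Q(√105, √211).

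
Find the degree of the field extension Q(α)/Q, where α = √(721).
[Q(α):Q] = 2

[Q(α):Q] equals the degree of the minimal polynomial of α. Here α^2 = 721 and x^2 - 721 is irreducible (d = 721 is squarefree, ≠ 1, hence not a square), so deg(m_α) = 2. Thus [Q(α):Q] = 2.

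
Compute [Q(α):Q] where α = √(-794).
[Q(α):Q] = 2

[Q(α):Q] equals the degree of the minimal polynomial of α. Here α^2 = -794 and x^2 + 794 is irreducible (d = -794 is squarefree, ≠ 1, hence not a square), so deg(m_α) = 2. Thus [Q(α):Q] = 2.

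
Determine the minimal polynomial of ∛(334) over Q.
m_α(x) = x^3 - 334

α satisfies α^3 = 334, so x^3 - 334 annihilates α. By the rational root test, a rational root p/q (in lowest terms) of x^3 - 334 would satisfy p^3 = 334 q^3, forcing q = 1 and p^3 = 334; but 334 is not a perfect cube, contradiction. A monic cubic over Q with no rational root is irreducible (any nontrivial factorization would include a linear factor). Hence x^3 - 334 is the minimal polynomial of α, and in particular [Q(α):Q] = 3.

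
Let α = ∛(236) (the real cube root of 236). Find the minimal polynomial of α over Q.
m_α(x) = x^3 - 236

α satisfies α^3 = 236, so x^3 - 236 annihilates α. By the rational root test, a rational root p/q (in lowest terms) of x^3 - 236 would satisfy p^3 = 236 q^3, forcing q = 1 and p^3 = 236; but 236 is not a perfect cube, contradiction. A monic cubic over Q with no rational root is irreducible (any nontrivial factorization would include a linear factor). Hence x^3 - 236 is the minimal polynomial of α, and in particular [Q(α):Q] = 3.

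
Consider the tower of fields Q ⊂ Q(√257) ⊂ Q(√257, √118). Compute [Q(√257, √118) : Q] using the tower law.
[Q(√257, √118) : Q] = 4

[Q(√257):Q] = 2 (min poly x^2 - 257, irreducible since 257 is squarefree > 1). For the top step, suppose √118 ∈ Q(√257), say √118 = c + d√257 with c, d ∈ Q. Squaring: 118 = c^2 + 257d^2 + 2cd√257. Since √257 ∉ Q this forces 2cd = 0. If d = 0 then √118 = c ∈ Q, contradicting 118 squarefree > 1. If c = 0 then 118 = 257d^2, so 257·118 = (257d)^2 is a perfect square in Q — but 257·118 = 30326 is not a perfect square (since 257 and 118 are distinct squarefree integers). Contradiction. Hence √118 ∉ Q(√257), so x^2 - 118 stays irreducible over Q(√257) and [Q(√257, √118) : Q(√257)] = 2. By the tower law, [Q(√257, √118) : Q] = 2 · 2 = 4.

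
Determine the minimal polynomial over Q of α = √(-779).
m_α(x) = x^2 + 779

α satisfies α^2 + 779 = 0, so x^2 + 779 annihilates α. Since d = -779 is squarefree and ≠ 1, it is not a perfect square in Q, so x^2 + 779 has no rational root and is therefore irreducible over Q (a degree-2 polynomial over a field is irreducible iff it has no root). Hence m_α(x) = x^2 + 779.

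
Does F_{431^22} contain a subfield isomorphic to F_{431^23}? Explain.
No: F_{431^23} is not a subfield of F_{431^22}

F_{p^m} embeds in F_{p^n} iff m | n. Here 23 ∤ 22 (since 22 = 0·23 + 22 with remainder 22 ≠ 0), so F_{431^23} is not a subfield of F_{431^22}. Equivalently: if it were, the tower law would give 23 = [F_{431^23}:F_431] dividing [F_{431^22}:F_431] = 22, contradiction.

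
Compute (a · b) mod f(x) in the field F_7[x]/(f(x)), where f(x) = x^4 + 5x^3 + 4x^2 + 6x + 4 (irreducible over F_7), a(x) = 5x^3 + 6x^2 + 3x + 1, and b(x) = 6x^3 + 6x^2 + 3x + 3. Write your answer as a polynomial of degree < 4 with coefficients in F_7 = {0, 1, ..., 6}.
a · b ≡ 6x^3 + 5x^2 + 3x + 4 (mod f(x))

Multiply in F_7[x]: a(x)·b(x) = (5x^3 + 6x^2 + 3x + 1)·(6x^3 + 6x^2 + 3x + 3) = 2x^6 + 3x^5 + 6x^4 + x^3 + 5x^2 + 5x + 3. This has degree ≥ 4, so divide by f(x) over F_7: 2x^6 + 3x^5 + 6x^4 + x^3 + 5x^2 + 5x + 3 = (2x^2 + 5)·(x^4 + 5x^3 + 4x^2 + 6x + 4) + (6x^3 + 5x^2 + 3x + 4). Hence a·b ≡ 6x^3 + 5x^2 + 3x + 4 (mod f). (F_7[x]/(f) is a field with 7^4 = 2401 elements since f is irreducible of degree 4.)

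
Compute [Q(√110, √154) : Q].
[Q(√110, √154) : Q] = 4

[Q(√110):Q] = 2 (min poly x^2 - 110, irreducible since 110 is squarefree > 1). For the top step, suppose √154 ∈ Q(√110), say √154 = c + d√110 with c, d ∈ Q. Squaring: 154 = c^2 + 110d^2 + 2cd√110. Since √110 ∉ Q this forces 2cd = 0. If d = 0 then √154 = c ∈ Q, contradicting 154 squarefree > 1. If c = 0 then 154 = 110d^2, so 110·154 = (110d)^2 is a perfect square in Q — but 110·154 = 16940 is not a perfect square (since 110 and 154 are distinct squarefree integers). Contradiction. Hence √154 ∉ Q(√110), so x^2 - 154 stays irreducible over Q(√110) and [Q(√110, √154) : Q(√110)] = 2. By the tower law, [Q(√110, √154) : Q] = 2 · 2 = 4.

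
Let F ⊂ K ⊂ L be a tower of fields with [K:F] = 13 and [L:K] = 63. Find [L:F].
[L:F] = 819

The tower law says that for any tower of field extensions F ⊂ K ⊂ L with finite degrees, [L:F] = [L:K] · [K:F]. Here this gives [L:F] = 63 · 13 = 819.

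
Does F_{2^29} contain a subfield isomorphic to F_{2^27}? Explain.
No: F_{2^27} is not a subfield of F_{2^29}

F_{p^m} embeds in F_{p^n} iff m | n. Here 27 ∤ 29 (since 29 = 1·27 + 2 with remainder 2 ≠ 0), so F_{2^27} is not a subfield of F_{2^29}. Equivalently: if it were, the tower law would give 27 = [F_{2^27}:F_2] dividing [F_{2^29}:F_2] = 29, contradiction.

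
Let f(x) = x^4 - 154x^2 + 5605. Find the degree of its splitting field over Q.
[K : Q] = 4

Solving the quadratic in x^2: x^2 = (154 ± √(154^2 - 4·5605))/2 = (154 ± √1296)/2 = (154 ± 36)/2, giving x^2 = 95 or x^2 = 59. So f(x) = (x^2 - 95)(x^2 - 59) and the roots of f are ±√95, ±√59. Hence the splitting field is K = Q(√95, √59). Since 95 and 59 are distinct squarefree integers > 1, their product 5605 is not a perfect square, so √59 ∉ Q(√95). By the tower law [K:Q] = [Q(√95,√59):Q(√95)] · [Q(√95):Q] = 2 · 2 = 4.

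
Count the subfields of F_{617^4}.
F_{617^4} has 3 subfields

The subfields of F_{p^n} are exactly the fields F_{p^d} for d | n (each is the fixed field of the unique index-d subgroup of Gal(F_{p^n}/F_p) ≅ Z/nZ). The divisors of n = 4 are {1, 2, 4}, giving 3 subfields: F_{617^1}, F_{617^2}, F_{617^4}.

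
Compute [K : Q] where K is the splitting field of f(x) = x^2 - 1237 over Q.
[K : Q] = 2

f(x) = x^2 - 1237 factors as (x - √1237)(x + √1237). The splitting field is K = Q(√1237). Since 1237 is squarefree and > 1, it is not a perfect square, so x^2 - 1237 is irreducible over Q and [Q(√1237) : Q] = 2. Hence [K : Q] = 2.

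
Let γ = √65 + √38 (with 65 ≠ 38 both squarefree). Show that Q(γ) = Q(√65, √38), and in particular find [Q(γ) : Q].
[Q(γ) : Q] = 4 (equivalently, Q(γ) = Q(√65, √38))

Obviously Q(γ) ⊆ Q(√65, √38), and [Q(√65, √38):Q] = 4 (since 65, 38 are distinct squarefree integers > 1 with 2470 not a perfect square). To show equality we compute the minimal polynomial of γ. From γ = √65 + √38: γ^2 = 65 + 2√(2470) + 38 = 103 + 2√(2470), so γ^2 - 103 = 2√(2470); squaring, (γ^2 - 103)^2 = 4·2470, i.e. γ^4 - 206γ^2 + 10609 - 9880 = 0, i.e. γ^4 - 206γ^2 + 729 = 0. So γ is a root of x^4 - 206x^2 + 729. This polynomial is irreducible over Q: it has no rational root (each ±√65 ± √38 is irrational), and any factorization into two quadratics over Q would force √(2470) ∈ Q (pairing opposite roots) or √65, √38 ∈ Q (other pairings), all impossible. Hence [Q(γ):Q] = 4 = [Q(√65, √38):Q], so Q(γ) = Q(√65, √38).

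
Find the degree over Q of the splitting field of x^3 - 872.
[K : Q] = 6

The roots of x^3 - 872 are ∛872, ω∛872, ω^2∛872 where ω = e^(2πi/3) is a primitive cube root of unity, so K = Q(∛872, ω). Now [Q(∛872):Q] = 3 (since 872 is not a perfect cube, x^3 - 872 is irreducible) and [Q(ω):Q] = 2. Both 2 and 3 divide [K:Q], and [K:Q] ≤ 3·2 = 6, so [K:Q] = 6. (Equivalently: Q(∛872) ⊂ R but ω ∉ R, so [K : Q(∛872)] = 2.)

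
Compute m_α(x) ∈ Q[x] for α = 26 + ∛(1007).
m_α(x) = x^3 - 78x^2 + 2028x - 18583

Set β = α - 26 = ∛(1007), so β^3 = 1007. Then (α - 26)^3 - 1007 = 0, i.e. α is a root of g(x) = (x - 26)^3 - 1007 = x^3 - 78x^2 + 2028x - 18583. Since g(x) = h(x - 26) where h(x) = x^3 - 1007, and h is irreducible over Q (because 1007 is not a perfect cube, so h has no rational root, and a monic cubic with no rational root is irreducible), g is also irreducible (irreducibility is preserved under the substitution x → x - 26). Hence m_α(x) = x^3 - 78x^2 + 2028x - 18583.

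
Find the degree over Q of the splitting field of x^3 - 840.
[K : Q] = 6

The roots of x^3 - 840 are ∛840, ω∛840, ω^2∛840 where ω = e^(2πi/3) is a primitive cube root of unity, so K = Q(∛840, ω). Now [Q(∛840):Q] = 3 (since 840 is not a perfect cube, x^3 - 840 is irreducible) and [Q(ω):Q] = 2. Both 2 and 3 divide [K:Q], and [K:Q] ≤ 3·2 = 6, so [K:Q] = 6. (Equivalently: Q(∛840) ⊂ R but ω ∉ R, so [K : Q(∛840)] = 2.)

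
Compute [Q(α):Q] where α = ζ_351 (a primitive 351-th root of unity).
[Q(α):Q] = 216

The minimal polynomial of ζ_351 over Q is the 351-th cyclotomic polynomial Φ_351(x), which is irreducible over Q and has degree φ(351) = 216. Hence [Q(α):Q] = φ(351) = 216.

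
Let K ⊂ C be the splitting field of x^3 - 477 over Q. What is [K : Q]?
[K : Q] = 6

The roots of x^3 - 477 are ∛477, ω∛477, ω^2∛477 where ω = e^(2πi/3) is a primitive cube root of unity, so K = Q(∛477, ω). Now [Q(∛477):Q] = 3 (since 477 is not a perfect cube, x^3 - 477 is irreducible) and [Q(ω):Q] = 2. Both 2 and 3 divide [K:Q], and [K:Q] ≤ 3·2 = 6, so [K:Q] = 6. (Equivalently: Q(∛477) ⊂ R but ω ∉ R, so [K : Q(∛477)] = 2.)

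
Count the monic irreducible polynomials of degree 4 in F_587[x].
There are 29681862798 monic irreducible polynomials of degree 4 over F_587

Each element of F_{587^4} that lies in no proper subfield is a root of exactly one monic irreducible of degree 4 over F_587, and each such polynomial has 4 distinct roots in F_{587^4}. By Möbius inversion the count is N_587(4) = (1/4) Σ_{d|4} μ(4/d) · 587^d = (1/4)(μ(4)·587^1 + μ(2)·587^2 + μ(1)·587^4) = 118727451192/4 = 29681862798.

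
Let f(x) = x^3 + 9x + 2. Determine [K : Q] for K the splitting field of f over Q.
[K : Q] = 6

By the rational root test, any rational root of the monic integer polynomial f(x) = x^3 + 9x + 2 must be an integer dividing the constant term 2, i.e. one of ±{1, 2}. Evaluating: f(1) = 12, f(-1) = -8, f(2) = 28, f(-2) = -24; none is 0, so f has no rational root and is therefore irreducible over Q (a cubic with no linear factor over a field is irreducible). For an irreducible cubic, the Galois group is A_3 or S_3 according as the discriminant disc(f) = -4a^3 - 27b^2 = -4·(9)^3 - 27·(2)^2 = -3024 is or is not a square in Q. Here disc(f) = -3024 is not a perfect square in Q, so the Galois group of f over Q is not contained in A_3 and must be all of S_3. The splitting field has degree |S_3| = 6 over Q, so [K : Q] = 6.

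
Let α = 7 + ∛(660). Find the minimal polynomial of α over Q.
m_α(x) = x^3 - 21x^2 + 147x - 1003

Set β = α - 7 = ∛(660), so β^3 = 660. Then (α - 7)^3 - 660 = 0, i.e. α is a root of g(x) = (x - 7)^3 - 660 = x^3 - 21x^2 + 147x - 1003. Since g(x) = h(x - 7) where h(x) = x^3 - 660, and h is irreducible over Q (because 660 is not a perfect cube, so h has no rational root, and a monic cubic with no rational root is irreducible), g is also irreducible (irreducibility is preserved under the substitution x → x - 7). Hence m_α(x) = x^3 - 21x^2 + 147x - 1003.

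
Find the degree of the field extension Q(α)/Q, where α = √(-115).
[Q(α):Q] = 2

[Q(α):Q] equals the degree of the minimal polynomial of α. Here α^2 = -115 and x^2 + 115 is irreducible (d = -115 is squarefree, ≠ 1, hence not a square), so deg(m_α) = 2. Thus [Q(α):Q] = 2.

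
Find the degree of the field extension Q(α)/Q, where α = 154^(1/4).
[Q(α):Q] = 4

α is a root of x^4 - 154. By Eisenstein's criterion at the prime p = 2 (which divides the constant term 154 but p^2 = 4 does not, since 154 is squarefree), x^4 - 154 is irreducible over Q. Hence [Q(α):Q] = 4.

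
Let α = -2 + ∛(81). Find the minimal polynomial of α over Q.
m_α(x) = x^3 + 6x^2 + 12x - 73

Set β = α + 2 = ∛(81), so β^3 = 81. Then (α + 2)^3 - 81 = 0, i.e. α is a root of g(x) = (x + 2)^3 - 81 = x^3 + 6x^2 + 12x - 73. Since g(x) = h(x + 2) where h(x) = x^3 - 81, and h is irreducible over Q (because 81 is not a perfect cube, so h has no rational root, and a monic cubic with no rational root is irreducible), g is also irreducible (irreducibility is preserved under the substitution x → x + 2). Hence m_α(x) = x^3 + 6x^2 + 12x - 73.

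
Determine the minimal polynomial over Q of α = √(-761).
m_α(x) = x^2 + 761

α satisfies α^2 + 761 = 0, so x^2 + 761 annihilates α. Since d = -761 is squarefree and ≠ 1, it is not a perfect square in Q, so x^2 + 761 has no rational root and is therefore irreducible over Q (a degree-2 polynomial over a field is irreducible iff it has no root). Hence m_α(x) = x^2 + 761.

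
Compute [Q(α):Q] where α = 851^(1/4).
[Q(α):Q] = 4

α is a root of x^4 - 851. By Eisenstein's criterion at the prime p = 23 (which divides the constant term 851 but p^2 = 529 does not, since 851 is squarefree), x^4 - 851 is irreducible over Q. Hence [Q(α):Q] = 4.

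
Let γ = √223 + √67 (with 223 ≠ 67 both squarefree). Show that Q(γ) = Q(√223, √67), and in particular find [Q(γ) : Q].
[Q(γ) : Q] = 4 (equivalently, Q(γ) = Q(√223, √67))

Obviously Q(γ) ⊆ Q(√223, √67), and [Q(√223, √67):Q] = 4 (since 223, 67 are distinct squarefree integers > 1 with 14941 not a perfect square). To show equality we compute the minimal polynomial of γ. From γ = √223 + √67: γ^2 = 223 + 2√(14941) + 67 = 290 + 2√(14941), so γ^2 - 290 = 2√(14941); squaring, (γ^2 - 290)^2 = 4·14941, i.e. γ^4 - 580γ^2 + 84100 - 59764 = 0, i.e. γ^4 - 580γ^2 + 24336 = 0. So γ is a root of x^4 - 580x^2 + 24336. This polynomial is irreducible over Q: it has no rational root (each ±√223 ± √67 is irrational), and any factorization into two quadratics over Q would force √(14941) ∈ Q (pairing opposite roots) or √223, √67 ∈ Q (other pairings), all impossible. Hence [Q(γ):Q] = 4 = [Q(√223, √67):Q], so Q(γ) = Q(√223, √67).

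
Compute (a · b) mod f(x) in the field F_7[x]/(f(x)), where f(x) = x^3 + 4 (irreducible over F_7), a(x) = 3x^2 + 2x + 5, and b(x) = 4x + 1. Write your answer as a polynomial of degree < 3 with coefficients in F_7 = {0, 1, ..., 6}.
a · b ≡ 4x^2 + x + 6 (mod f(x))

Multiply in F_7[x]: a(x)·b(x) = (3x^2 + 2x + 5)·(4x + 1) = 5x^3 + 4x^2 + x + 5. This has degree ≥ 3, so divide by f(x) over F_7: 5x^3 + 4x^2 + x + 5 = (5)·(x^3 + 4) + (4x^2 + x + 6). Hence a·b ≡ 4x^2 + x + 6 (mod f). (F_7[x]/(f) is a field with 7^3 = 343 elements since f is irreducible of degree 3.)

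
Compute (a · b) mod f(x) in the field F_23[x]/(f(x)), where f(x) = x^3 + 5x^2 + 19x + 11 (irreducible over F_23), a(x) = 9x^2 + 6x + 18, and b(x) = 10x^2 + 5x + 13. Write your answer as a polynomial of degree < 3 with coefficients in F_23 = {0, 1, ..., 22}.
a · b ≡ 20x^2 + 6x + 4 (mod f(x))

Multiply in F_23[x]: a(x)·b(x) = (9x^2 + 6x + 18)·(10x^2 + 5x + 13) = 21x^4 + 13x^3 + 5x^2 + 7x + 4. This has degree ≥ 3, so divide by f(x) over F_23: 21x^4 + 13x^3 + 5x^2 + 7x + 4 = (21x)·(x^3 + 5x^2 + 19x + 11) + (20x^2 + 6x + 4). Hence a·b ≡ 20x^2 + 6x + 4 (mod f). (F_23[x]/(f) is a field with 23^3 = 12167 elements since f is irreducible of degree 3.)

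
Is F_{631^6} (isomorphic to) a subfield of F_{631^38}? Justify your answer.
No: F_{631^6} is not a subfield of F_{631^38}

F_{p^m} embeds in F_{p^n} iff m | n. Here 6 ∤ 38 (since 38 = 6·6 + 2 with remainder 2 ≠ 0), so F_{631^6} is not a subfield of F_{631^38}. Equivalently: if it were, the tower law would give 6 = [F_{631^6}:F_631] dividing [F_{631^38}:F_631] = 38, contradiction.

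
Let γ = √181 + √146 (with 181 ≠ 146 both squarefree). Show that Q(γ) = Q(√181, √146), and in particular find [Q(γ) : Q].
[Q(γ) : Q] = 4 (equivalently, Q(γ) = Q(√181, √146))

Obviously Q(γ) ⊆ Q(√181, √146), and [Q(√181, √146):Q] = 4 (since 181, 146 are distinct squarefree integers > 1 with 26426 not a perfect square). To show equality we compute the minimal polynomial of γ. From γ = √181 + √146: γ^2 = 181 + 2√(26426) + 146 = 327 + 2√(26426), so γ^2 - 327 = 2√(26426); squaring, (γ^2 - 327)^2 = 4·26426, i.e. γ^4 - 654γ^2 + 106929 - 105704 = 0, i.e. γ^4 - 654γ^2 + 1225 = 0. So γ is a root of x^4 - 654x^2 + 1225. This polynomial is irreducible over Q: it has no rational root (each ±√181 ± √146 is irrational), and any factorization into two quadratics over Q would force √(26426) ∈ Q (pairing opposite roots) or √181, √146 ∈ Q (other pairings), all impossible. Hence [Q(γ):Q] = 4 = [Q(√181, √146):Q], so Q(γ) = Q(√181, √146).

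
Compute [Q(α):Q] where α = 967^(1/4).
[Q(α):Q] = 4

α is a root of x^4 - 967. By Eisenstein's criterion at the prime p = 967 (which divides the constant term 967 but p^2 = 935089 does not, since 967 is squarefree), x^4 - 967 is irreducible over Q. Hence [Q(α):Q] = 4.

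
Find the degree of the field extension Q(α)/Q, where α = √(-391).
[Q(α):Q] = 2

[Q(α):Q] equals the degree of the minimal polynomial of α. Here α^2 = -391 and x^2 + 391 is irreducible (d = -391 is squarefree, ≠ 1, hence not a square), so deg(m_α) = 2. Thus [Q(α):Q] = 2.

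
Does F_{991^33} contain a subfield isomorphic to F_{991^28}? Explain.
No: F_{991^28} is not a subfield of F_{991^33}

F_{p^m} embeds in F_{p^n} iff m | n. Here 28 ∤ 33 (since 33 = 1·28 + 5 with remainder 5 ≠ 0), so F_{991^28} is not a subfield of F_{991^33}. Equivalently: if it were, the tower law would give 28 = [F_{991^28}:F_991] dividing [F_{991^33}:F_991] = 33, contradiction.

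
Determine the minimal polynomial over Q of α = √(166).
m_α(x) = x^2 - 166

α satisfies α^2 - 166 = 0, so x^2 - 166 annihilates α. Since d = 166 is squarefree and ≠ 1, it is not a perfect square in Q, so x^2 - 166 has no rational root and is therefore irreducible over Q (a degree-2 polynomial over a field is irreducible iff it has no root). Hence m_α(x) = x^2 - 166.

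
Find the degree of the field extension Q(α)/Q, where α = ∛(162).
[Q(α):Q] = 3

The minimal polynomial of α is x^3 - 162, irreducible over Q since 162 is not a perfect cube (so x^3 - 162 has no rational root). Hence [Q(α):Q] = deg(m_α) = 3.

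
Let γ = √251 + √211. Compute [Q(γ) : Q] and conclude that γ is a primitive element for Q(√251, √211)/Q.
[Q(γ) : Q] = 4 (equivalently, Q(γ) = Q(√251, √211))

Obviously Q(γ) ⊆ Q(√251, √211), and [Q(√251, √211):Q] = 4 (since 251, 211 are distinct squarefree integers > 1 with 52961 not a perfect square). To show equality we compute the minimal polynomial of γ. From γ = √251 + √211: γ^2 = 251 + 2√(52961) + 211 = 462 + 2√(52961), so γ^2 - 462 = 2√(52961); squaring, (γ^2 - 462)^2 = 4·52961, i.e. γ^4 - 924γ^2 + 213444 - 211844 = 0, i.e. γ^4 - 924γ^2 + 1600 = 0. So γ is a root of x^4 - 924x^2 + 1600. This polynomial is irreducible over Q: it has no rational root (each ±√251 ± √211 is irrational), and any factorization into two quadratics over Q would force √(52961) ∈ Q (pairing opposite roots) or √251, √211 ∈ Q (other pairings), all impossible. Hence [Q(γ):Q] = 4 = [Q(√251, √211):Q], so Q(γ) = Q(√251, √211).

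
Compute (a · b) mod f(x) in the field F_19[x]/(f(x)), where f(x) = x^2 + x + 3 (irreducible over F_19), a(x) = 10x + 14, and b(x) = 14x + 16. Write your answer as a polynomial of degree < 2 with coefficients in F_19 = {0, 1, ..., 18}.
a · b ≡ 7x + 13 (mod f(x))

Multiply in F_19[x]: a(x)·b(x) = (10x + 14)·(14x + 16) = 7x^2 + 14x + 15. This has degree ≥ 2, so divide by f(x) over F_19: 7x^2 + 14x + 15 = (7)·(x^2 + x + 3) + (7x + 13). Hence a·b ≡ 7x + 13 (mod f). (F_19[x]/(f) is a field with 19^2 = 361 elements since f is irreducible of degree 2.)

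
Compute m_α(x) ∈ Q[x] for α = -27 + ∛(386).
m_α(x) = x^3 + 81x^2 + 2187x + 19297

Set β = α + 27 = ∛(386), so β^3 = 386. Then (α + 27)^3 - 386 = 0, i.e. α is a root of g(x) = (x + 27)^3 - 386 = x^3 + 81x^2 + 2187x + 19297. Since g(x) = h(x + 27) where h(x) = x^3 - 386, and h is irreducible over Q (because 386 is not a perfect cube, so h has no rational root, and a monic cubic with no rational root is irreducible), g is also irreducible (irreducibility is preserved under the substitution x → x + 27). Hence m_α(x) = x^3 + 81x^2 + 2187x + 19297.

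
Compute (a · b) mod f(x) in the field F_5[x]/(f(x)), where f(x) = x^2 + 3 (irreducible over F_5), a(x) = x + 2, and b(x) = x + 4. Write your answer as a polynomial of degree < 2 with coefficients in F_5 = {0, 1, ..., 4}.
a · b ≡ x (mod f(x))

Multiply in F_5[x]: a(x)·b(x) = (x + 2)·(x + 4) = x^2 + x + 3. This has degree ≥ 2, so divide by f(x) over F_5: x^2 + x + 3 = (1)·(x^2 + 3) + (x). Hence a·b ≡ x (mod f). (F_5[x]/(f) is a field with 5^2 = 25 elements since f is irreducible of degree 2.)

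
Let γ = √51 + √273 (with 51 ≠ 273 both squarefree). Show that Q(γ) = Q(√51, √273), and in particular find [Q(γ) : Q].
[Q(γ) : Q] = 4 (equivalently, Q(γ) = Q(√51, √273))

Obviously Q(γ) ⊆ Q(√51, √273), and [Q(√51, √273):Q] = 4 (since 51, 273 are distinct squarefree integers > 1 with 13923 not a perfect square). To show equality we compute the minimal polynomial of γ. From γ = √51 + √273: γ^2 = 51 + 2√(13923) + 273 = 324 + 2√(13923), so γ^2 - 324 = 2√(13923); squaring, (γ^2 - 324)^2 = 4·13923, i.e. γ^4 - 648γ^2 + 104976 - 55692 = 0, i.e. γ^4 - 648γ^2 + 49284 = 0. So γ is a root of x^4 - 648x^2 + 49284. This polynomial is irreducible over Q: it has no rational root (each ±√51 ± √273 is irrational), and any factorization into two quadratics over Q would force √(13923) ∈ Q (pairing opposite roots) or √51, √273 ∈ Q (other pairings), all impossible. Hence [Q(γ):Q] = 4 = [Q(√51, √273):Q], so Q(γ) = Q(√51, √273).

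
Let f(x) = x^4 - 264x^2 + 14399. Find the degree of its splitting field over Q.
[K : Q] = 4

Solving the quadratic in x^2: x^2 = (264 ± √(264^2 - 4·14399))/2 = (264 ± √12100)/2 = (264 ± 110)/2, giving x^2 = 77 or x^2 = 187. So f(x) = (x^2 - 77)(x^2 - 187) and the roots of f are ±√77, ±√187. Hence the splitting field is K = Q(√77, √187). Since 77 and 187 are distinct squarefree integers > 1, their product 14399 is not a perfect square, so √187 ∉ Q(√77). By the tower law [K:Q] = [Q(√77,√187):Q(√77)] · [Q(√77):Q] = 2 · 2 = 4.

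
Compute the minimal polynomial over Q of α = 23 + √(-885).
m_α(x) = x^2 - 46x + 1414

From α - 23 = √(-885), squaring gives (α - 23)^2 = -885, i.e. α^2 - 46α + 529 = -885, so α^2 - 46α + 1414 = 0. The discriminant of x^2 - 46x + 1414 is (-46)^2 - 4·(1414) = 2116 - 5656 = -3540, and 4·(-885) is not a perfect square in Q since -885 is squarefree and ≠ 1. Hence x^2 - 46x + 1414 is irreducible over Q and is the minimal polynomial of α.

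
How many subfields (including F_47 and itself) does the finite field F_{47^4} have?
F_{47^4} has 3 subfields

The subfields of F_{p^n} are exactly the fields F_{p^d} for d | n (each is the fixed field of the unique index-d subgroup of Gal(F_{p^n}/F_p) ≅ Z/nZ). The divisors of n = 4 are {1, 2, 4}, giving 3 subfields: F_{47^1}, F_{47^2}, F_{47^4}.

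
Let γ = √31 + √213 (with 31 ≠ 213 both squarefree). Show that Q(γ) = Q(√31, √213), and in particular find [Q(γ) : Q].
[Q(γ) : Q] = 4 (equivalently, Q(γ) = Q(√31, √213))

Obviously Q(γ) ⊆ Q(√31, √213), and [Q(√31, √213):Q] = 4 (since 31, 213 are distinct squarefree integers > 1 with 6603 not a perfect square). To show equality we compute the minimal polynomial of γ. From γ = √31 + √213: γ^2 = 31 + 2√(6603) + 213 = 244 + 2√(6603), so γ^2 - 244 = 2√(6603); squaring, (γ^2 - 244)^2 = 4·6603, i.e. γ^4 - 488γ^2 + 59536 - 26412 = 0, i.e. γ^4 - 488γ^2 + 33124 = 0. So γ is a root of x^4 - 488x^2 + 33124. This polynomial is irreducible over Q: it has no rational root (each ±√31 ± √213 is irrational), and any factorization into two quadratics over Q would force √(6603) ∈ Q (pairing opposite roots) or √31, √213 ∈ Q (other pairings), all impossible. Hence [Q(γ):Q] = 4 = [Q(√31, √213):Q], so Q(γ) = Q(√31, √213).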